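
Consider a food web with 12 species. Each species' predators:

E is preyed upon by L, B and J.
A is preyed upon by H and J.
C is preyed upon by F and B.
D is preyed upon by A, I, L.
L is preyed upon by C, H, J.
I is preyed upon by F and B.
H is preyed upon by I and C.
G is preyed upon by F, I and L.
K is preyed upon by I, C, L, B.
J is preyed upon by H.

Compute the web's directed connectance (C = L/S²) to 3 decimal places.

The web has S = 12 species and L = 25 feeding links.
C = L / S² = 25 / 144 = 0.1736 ≈ 0.174.

C = 0.174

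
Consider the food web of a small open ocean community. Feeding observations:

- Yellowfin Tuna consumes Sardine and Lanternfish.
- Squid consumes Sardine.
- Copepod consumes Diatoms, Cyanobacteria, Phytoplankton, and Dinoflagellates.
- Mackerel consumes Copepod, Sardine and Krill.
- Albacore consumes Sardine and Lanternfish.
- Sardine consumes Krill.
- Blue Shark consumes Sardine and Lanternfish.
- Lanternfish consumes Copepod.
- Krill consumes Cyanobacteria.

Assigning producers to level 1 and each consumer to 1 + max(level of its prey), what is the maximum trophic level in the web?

4

Producers (level 1): Diatoms, Dinoflagellates, Cyanobacteria, Phytoplankton.
Diatoms → Copepod → Lanternfish → Blue Shark gives Blue Shark level 4.
No species has a prey at level 4, so no species reaches level 5.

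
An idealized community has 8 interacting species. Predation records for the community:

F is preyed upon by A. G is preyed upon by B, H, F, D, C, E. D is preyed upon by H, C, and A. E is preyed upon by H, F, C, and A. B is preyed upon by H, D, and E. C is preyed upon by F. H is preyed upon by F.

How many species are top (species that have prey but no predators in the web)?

Top species (has prey, but nothing eats it): A.
Count: 1.

1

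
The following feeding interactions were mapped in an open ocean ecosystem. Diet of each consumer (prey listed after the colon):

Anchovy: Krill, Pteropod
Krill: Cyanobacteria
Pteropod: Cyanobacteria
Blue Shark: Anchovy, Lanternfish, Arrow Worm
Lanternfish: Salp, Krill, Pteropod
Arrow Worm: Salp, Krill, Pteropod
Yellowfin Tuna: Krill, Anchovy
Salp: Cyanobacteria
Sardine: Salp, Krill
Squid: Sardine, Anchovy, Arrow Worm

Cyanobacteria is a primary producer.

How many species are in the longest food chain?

One longest chain: Cyanobacteria → Krill → Anchovy → Blue Shark.
It has 4 species and 3 links.

4 species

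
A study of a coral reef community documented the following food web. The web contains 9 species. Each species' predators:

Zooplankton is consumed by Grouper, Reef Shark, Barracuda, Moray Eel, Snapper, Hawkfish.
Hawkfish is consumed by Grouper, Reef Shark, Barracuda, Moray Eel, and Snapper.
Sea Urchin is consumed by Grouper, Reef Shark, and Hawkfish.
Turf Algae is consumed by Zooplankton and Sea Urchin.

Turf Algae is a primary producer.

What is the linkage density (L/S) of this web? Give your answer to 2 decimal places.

There are L = 16 links among S = 9 species.
L/S = 16/9 = 1.7778 ≈ 1.78.

L/S = 1.78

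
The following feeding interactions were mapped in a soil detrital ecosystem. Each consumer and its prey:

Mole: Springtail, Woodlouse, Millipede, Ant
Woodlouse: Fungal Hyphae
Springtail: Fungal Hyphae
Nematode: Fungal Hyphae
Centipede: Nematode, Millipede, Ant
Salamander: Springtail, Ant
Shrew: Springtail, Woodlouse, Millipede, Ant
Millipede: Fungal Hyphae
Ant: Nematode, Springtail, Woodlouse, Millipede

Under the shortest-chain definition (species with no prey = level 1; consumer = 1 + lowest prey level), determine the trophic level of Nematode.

Fungal Hyphae has no prey (basal) → level 1.
Nematode eats Fungal Hyphae → level 2.

Trophic level 2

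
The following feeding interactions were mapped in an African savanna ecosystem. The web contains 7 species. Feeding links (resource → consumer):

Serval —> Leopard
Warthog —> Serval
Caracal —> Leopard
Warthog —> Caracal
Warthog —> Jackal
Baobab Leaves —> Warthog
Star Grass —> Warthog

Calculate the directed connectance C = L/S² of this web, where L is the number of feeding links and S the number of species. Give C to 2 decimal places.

C = 0.14

The web has S = 7 species and L = 7 feeding links.
C = L / S² = 7 / 49 = 0.1429 ≈ 0.14.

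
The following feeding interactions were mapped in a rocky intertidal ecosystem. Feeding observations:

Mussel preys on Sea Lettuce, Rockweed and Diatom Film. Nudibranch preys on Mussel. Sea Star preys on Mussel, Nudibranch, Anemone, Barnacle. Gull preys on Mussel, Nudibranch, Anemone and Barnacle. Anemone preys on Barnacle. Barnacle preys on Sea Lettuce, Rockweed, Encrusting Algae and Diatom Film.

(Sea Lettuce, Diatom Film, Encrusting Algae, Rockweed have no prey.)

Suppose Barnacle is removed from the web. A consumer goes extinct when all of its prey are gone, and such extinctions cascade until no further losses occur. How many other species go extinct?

Remove Barnacle.
Round 1: Anemone (all prey gone) → extinct.
No further losses. Total secondary extinctions: 1.

1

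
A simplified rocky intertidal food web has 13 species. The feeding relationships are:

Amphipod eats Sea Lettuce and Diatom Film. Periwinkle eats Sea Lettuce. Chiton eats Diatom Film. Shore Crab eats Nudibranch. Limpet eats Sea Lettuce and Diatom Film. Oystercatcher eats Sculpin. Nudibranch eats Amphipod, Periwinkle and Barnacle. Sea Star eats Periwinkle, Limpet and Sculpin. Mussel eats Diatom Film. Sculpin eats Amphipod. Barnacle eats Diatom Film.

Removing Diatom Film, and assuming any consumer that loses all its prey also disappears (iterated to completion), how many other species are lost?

3

Remove Diatom Film.
Round 1: Chiton (all prey gone), Barnacle (all prey gone), Mussel (all prey gone) → extinct.
No further losses. Total secondary extinctions: 3.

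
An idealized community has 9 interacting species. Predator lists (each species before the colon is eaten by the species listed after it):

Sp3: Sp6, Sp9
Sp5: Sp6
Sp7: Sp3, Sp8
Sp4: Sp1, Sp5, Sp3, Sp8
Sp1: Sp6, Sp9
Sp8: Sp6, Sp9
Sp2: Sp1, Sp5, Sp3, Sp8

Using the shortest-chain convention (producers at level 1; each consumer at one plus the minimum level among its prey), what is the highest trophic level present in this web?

Producers (level 1): Sp4, Sp2, Sp7.
Following each consumer down to its lowest-level prey: Sp4 → Sp1 → Sp6 (levels 1 through 3).
All prey of Sp6 (Sp1 2, Sp5 2, Sp3 2, Sp8 2) are at level 2 or above, so Sp6 is at level 1 + 2 = 3.
Every consumer has at least one prey at level 2 or below, so none exceeds level 3.

3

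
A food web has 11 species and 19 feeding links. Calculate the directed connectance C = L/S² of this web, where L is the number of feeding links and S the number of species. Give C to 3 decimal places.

The web has S = 11 species and L = 19 feeding links.
C = L / S² = 19 / 121 = 0.1570 ≈ 0.157.

C = 0.157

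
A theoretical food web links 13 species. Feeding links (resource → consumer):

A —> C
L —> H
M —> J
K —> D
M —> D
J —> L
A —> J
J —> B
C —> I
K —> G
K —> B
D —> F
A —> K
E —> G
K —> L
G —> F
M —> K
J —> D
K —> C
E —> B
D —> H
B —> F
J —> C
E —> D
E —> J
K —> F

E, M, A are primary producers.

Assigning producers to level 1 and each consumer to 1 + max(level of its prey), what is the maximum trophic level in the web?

Producers (level 1): E, M, A.
E → J → D → F gives F level 4.
No species has a prey at level 4, so no species reaches level 5.

4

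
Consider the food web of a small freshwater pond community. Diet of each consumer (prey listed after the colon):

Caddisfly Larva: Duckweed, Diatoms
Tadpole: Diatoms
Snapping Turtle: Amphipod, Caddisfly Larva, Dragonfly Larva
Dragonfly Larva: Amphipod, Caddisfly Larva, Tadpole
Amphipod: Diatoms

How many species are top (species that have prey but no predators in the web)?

1

Top species (has prey, but nothing eats it): Snapping Turtle.
Count: 1.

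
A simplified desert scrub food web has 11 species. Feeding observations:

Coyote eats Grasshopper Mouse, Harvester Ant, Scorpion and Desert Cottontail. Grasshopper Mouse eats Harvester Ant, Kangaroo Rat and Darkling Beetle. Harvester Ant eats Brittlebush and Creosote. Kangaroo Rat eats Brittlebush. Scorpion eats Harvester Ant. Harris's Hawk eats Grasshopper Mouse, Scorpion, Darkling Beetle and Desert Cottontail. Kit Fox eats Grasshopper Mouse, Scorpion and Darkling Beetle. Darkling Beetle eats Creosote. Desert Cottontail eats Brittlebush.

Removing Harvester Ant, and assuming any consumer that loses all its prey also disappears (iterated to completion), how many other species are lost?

Remove Harvester Ant.
Round 1: Scorpion (all prey gone) → extinct.
No further losses. Total secondary extinctions: 1.

1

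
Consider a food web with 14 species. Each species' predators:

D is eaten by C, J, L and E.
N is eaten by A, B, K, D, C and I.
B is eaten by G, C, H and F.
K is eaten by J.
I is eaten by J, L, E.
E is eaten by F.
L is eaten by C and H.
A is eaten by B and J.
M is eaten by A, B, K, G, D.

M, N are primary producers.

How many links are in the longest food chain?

3 links

One longest chain: M → A → B → F.
It has 4 species and 3 links.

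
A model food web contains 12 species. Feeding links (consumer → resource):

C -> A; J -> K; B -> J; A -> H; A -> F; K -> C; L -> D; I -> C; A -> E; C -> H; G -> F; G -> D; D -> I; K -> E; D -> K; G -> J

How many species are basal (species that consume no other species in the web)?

Basal species (no prey listed): E, H, F.
Count: 3.

3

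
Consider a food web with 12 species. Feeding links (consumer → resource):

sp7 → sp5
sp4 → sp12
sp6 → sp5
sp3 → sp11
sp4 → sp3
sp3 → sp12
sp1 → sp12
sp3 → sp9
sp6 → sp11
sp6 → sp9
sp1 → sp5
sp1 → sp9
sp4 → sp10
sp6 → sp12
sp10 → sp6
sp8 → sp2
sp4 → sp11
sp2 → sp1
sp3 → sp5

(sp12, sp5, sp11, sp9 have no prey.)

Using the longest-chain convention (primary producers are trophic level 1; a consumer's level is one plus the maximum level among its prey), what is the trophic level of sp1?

sp12 is a producer → level 1.
sp1 eats sp12 (level 1); other prey at levels: sp5 1, sp9 1 → level 2.

Trophic level 2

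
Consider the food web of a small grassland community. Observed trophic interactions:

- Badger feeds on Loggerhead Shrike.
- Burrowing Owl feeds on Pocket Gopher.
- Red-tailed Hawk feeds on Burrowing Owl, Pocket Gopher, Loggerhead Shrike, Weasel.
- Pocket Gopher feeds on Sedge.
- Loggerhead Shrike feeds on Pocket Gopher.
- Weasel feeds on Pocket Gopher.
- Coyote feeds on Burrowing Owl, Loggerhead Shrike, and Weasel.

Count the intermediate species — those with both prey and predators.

Intermediate species (has both prey and predators): Pocket Gopher, Weasel, Loggerhead Shrike, Burrowing Owl.
Count: 4.

4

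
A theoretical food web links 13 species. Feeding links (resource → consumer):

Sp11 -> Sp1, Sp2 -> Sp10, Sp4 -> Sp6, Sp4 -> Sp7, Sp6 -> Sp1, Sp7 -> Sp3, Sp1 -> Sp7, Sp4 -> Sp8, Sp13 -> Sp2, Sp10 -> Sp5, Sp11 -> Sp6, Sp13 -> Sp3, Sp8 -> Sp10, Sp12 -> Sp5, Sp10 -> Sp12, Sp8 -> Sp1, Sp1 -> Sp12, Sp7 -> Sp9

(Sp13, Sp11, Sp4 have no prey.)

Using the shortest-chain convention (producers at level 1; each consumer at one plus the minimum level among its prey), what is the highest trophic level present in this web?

4

Producers (level 1): Sp13, Sp11, Sp4.
Following each consumer down to its lowest-level prey: Sp11 → Sp1 → Sp12 → Sp5 (levels 1 through 4).
All prey of Sp5 (Sp12 3, Sp10 3) are at level 3 or above, so Sp5 is at level 1 + 3 = 4.
Every consumer has at least one prey at level 3 or below, so none exceeds level 4.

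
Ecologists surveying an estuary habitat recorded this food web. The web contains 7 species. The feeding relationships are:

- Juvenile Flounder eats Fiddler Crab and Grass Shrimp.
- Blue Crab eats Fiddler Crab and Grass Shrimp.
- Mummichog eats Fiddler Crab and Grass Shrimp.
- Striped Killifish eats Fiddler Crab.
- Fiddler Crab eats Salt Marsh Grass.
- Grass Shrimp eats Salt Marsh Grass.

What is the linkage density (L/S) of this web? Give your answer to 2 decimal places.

There are L = 9 links among S = 7 species.
L/S = 9/7 = 1.2857 ≈ 1.29.

L/S = 1.29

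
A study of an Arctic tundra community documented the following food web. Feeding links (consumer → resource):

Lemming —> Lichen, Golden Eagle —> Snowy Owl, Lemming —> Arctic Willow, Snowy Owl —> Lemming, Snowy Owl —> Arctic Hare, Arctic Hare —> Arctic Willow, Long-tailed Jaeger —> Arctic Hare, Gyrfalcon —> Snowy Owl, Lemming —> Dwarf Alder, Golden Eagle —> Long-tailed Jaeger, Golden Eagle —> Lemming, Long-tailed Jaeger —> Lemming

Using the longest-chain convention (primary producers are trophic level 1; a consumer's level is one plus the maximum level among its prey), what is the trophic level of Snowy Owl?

Dwarf Alder is a producer → level 1.
Lemming eats Dwarf Alder (level 1); other prey at levels: Lichen 1, Arctic Willow 1 → level 2.
Snowy Owl eats Lemming (level 2); other prey at levels: Arctic Hare 2 → level 3.

Trophic level 3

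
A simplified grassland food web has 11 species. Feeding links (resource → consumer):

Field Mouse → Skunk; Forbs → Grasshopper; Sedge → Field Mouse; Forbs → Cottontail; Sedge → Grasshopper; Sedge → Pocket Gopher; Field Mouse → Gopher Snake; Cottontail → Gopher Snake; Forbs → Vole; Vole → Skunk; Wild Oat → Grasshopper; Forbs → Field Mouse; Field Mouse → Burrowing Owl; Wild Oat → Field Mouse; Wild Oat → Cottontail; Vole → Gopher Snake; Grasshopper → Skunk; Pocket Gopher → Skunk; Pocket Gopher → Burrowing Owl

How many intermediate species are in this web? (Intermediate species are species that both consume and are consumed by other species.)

5

Intermediate species (has both prey and predators): Grasshopper, Pocket Gopher, Cottontail, Field Mouse, Vole.
Count: 5.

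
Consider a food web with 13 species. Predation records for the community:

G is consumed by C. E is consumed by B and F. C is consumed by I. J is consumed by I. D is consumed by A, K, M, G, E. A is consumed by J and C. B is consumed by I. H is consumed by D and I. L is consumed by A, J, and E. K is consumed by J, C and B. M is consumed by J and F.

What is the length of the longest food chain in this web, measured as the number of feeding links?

4 links

One longest chain: H → D → E → B → I.
It has 5 species and 4 links.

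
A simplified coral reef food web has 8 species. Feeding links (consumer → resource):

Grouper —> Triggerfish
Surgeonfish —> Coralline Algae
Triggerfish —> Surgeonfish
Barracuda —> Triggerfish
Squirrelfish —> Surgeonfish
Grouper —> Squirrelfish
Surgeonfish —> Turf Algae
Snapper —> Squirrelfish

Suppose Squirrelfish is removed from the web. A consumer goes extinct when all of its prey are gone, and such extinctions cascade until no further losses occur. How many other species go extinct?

1

Remove Squirrelfish.
Round 1: Snapper (all prey gone) → extinct.
No further losses. Total secondary extinctions: 1.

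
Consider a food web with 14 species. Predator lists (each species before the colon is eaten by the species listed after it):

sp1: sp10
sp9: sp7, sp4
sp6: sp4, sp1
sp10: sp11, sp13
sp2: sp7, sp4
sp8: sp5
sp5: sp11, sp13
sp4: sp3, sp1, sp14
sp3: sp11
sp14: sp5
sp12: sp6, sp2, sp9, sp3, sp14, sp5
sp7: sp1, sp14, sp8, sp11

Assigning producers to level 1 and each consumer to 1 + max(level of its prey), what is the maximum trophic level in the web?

Producers (level 1): sp12.
sp12 → sp2 → sp7 → sp1 → sp10 → sp11 gives sp11 level 6.
No species has a prey at level 6, so no species reaches level 7.

6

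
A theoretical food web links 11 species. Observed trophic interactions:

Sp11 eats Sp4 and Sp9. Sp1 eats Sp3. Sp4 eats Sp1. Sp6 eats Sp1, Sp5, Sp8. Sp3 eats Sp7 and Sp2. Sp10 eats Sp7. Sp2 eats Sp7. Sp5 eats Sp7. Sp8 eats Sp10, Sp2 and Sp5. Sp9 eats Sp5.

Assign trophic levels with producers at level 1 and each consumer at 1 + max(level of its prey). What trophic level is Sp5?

Sp7 is a producer → level 1.
Sp5 eats Sp7 → level 2.

Trophic level 2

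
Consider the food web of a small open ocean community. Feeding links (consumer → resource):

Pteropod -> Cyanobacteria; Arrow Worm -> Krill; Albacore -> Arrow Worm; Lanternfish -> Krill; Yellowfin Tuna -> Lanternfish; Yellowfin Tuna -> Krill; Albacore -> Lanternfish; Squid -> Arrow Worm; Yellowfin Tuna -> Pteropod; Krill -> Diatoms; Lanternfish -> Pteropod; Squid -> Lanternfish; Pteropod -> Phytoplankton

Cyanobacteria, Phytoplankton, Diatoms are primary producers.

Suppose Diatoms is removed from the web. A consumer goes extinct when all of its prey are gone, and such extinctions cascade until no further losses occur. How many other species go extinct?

2

Remove Diatoms.
Round 1: Krill (all prey gone) → extinct.
Round 2: Arrow Worm (all prey gone) → extinct.
No further losses. Total secondary extinctions: 2.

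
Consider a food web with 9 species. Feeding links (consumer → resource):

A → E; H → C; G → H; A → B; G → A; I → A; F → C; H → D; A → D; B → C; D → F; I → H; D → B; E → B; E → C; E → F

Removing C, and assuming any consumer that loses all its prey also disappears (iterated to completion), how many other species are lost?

8

Remove C.
Round 1: F (all prey gone), B (all prey gone) → extinct.
Round 2: E (all prey gone), D (all prey gone) → extinct.
Round 3: H (all prey gone), A (all prey gone) → extinct.
Round 4: I (all prey gone), G (all prey gone) → extinct.
No further losses. Total secondary extinctions: 8.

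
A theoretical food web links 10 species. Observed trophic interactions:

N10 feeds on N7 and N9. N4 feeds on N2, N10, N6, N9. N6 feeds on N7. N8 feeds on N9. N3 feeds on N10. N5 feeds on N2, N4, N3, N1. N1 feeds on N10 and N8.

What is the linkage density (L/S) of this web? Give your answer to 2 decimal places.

There are L = 15 links among S = 10 species.
L/S = 15/10 = 1.5000 ≈ 1.50.

L/S = 1.50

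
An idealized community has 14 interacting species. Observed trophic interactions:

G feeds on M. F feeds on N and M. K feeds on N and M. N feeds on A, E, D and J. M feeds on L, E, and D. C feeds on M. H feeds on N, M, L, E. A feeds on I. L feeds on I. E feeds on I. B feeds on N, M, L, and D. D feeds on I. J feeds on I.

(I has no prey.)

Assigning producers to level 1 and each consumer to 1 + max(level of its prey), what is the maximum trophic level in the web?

Producers (level 1): I.
I → L → M → K gives K level 4.
No species has a prey at level 4, so no species reaches level 5.

4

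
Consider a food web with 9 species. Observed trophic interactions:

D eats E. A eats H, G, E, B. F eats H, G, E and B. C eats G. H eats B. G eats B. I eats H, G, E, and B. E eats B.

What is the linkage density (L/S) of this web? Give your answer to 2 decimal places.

There are L = 17 links among S = 9 species.
L/S = 17/9 = 1.8889 ≈ 1.89.

L/S = 1.89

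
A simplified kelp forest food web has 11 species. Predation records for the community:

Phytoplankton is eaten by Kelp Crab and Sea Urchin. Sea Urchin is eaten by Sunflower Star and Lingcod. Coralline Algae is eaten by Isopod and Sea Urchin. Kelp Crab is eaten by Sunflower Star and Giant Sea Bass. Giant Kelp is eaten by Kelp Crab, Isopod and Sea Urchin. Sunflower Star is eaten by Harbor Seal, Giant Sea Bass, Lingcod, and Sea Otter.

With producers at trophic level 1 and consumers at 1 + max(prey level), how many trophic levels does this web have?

Producers (level 1): Giant Kelp, Phytoplankton, Coralline Algae.
Giant Kelp → Kelp Crab → Sunflower Star → Harbor Seal gives Harbor Seal level 4.
No species has a prey at level 4, so no species reaches level 5.

4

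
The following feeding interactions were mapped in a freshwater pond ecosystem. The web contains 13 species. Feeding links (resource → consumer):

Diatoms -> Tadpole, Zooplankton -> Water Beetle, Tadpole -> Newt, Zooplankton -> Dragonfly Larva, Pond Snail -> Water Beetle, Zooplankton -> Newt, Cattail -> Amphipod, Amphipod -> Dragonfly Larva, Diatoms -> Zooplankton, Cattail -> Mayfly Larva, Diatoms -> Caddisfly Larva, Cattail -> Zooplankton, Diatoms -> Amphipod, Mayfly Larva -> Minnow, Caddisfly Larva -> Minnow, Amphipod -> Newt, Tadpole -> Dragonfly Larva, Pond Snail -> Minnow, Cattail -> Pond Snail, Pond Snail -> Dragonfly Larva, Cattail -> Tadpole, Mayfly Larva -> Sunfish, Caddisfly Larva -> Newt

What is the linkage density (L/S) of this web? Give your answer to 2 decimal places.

L/S = 1.77

There are L = 23 links among S = 13 species.
L/S = 23/13 = 1.7692 ≈ 1.77.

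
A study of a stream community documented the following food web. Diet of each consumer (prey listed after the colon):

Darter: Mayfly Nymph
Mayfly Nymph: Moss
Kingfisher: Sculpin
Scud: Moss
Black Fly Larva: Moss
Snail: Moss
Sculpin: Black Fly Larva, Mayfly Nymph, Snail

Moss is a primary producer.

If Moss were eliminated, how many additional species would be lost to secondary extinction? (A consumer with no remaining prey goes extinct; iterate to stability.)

7

Remove Moss.
Round 1: Black Fly Larva (all prey gone), Mayfly Nymph (all prey gone), Scud (all prey gone), Snail (all prey gone) → extinct.
Round 2: Sculpin (all prey gone), Darter (all prey gone) → extinct.
Round 3: Kingfisher (all prey gone) → extinct.
No further losses. Total secondary extinctions: 7.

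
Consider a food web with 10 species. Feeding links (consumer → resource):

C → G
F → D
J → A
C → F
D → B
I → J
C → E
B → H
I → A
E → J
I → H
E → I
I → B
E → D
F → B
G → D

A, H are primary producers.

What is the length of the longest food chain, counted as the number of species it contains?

One longest chain: H → B → D → F → C.
It has 5 species and 4 links.

5 species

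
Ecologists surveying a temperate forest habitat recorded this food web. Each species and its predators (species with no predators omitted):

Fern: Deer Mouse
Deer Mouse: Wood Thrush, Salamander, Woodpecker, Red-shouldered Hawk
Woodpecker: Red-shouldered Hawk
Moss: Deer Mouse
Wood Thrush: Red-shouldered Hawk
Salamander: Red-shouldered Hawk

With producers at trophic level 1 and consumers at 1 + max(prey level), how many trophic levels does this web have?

Producers (level 1): Fern, Moss.
Fern → Deer Mouse → Wood Thrush → Red-shouldered Hawk gives Red-shouldered Hawk level 4.
No species has a prey at level 4, so no species reaches level 5.

4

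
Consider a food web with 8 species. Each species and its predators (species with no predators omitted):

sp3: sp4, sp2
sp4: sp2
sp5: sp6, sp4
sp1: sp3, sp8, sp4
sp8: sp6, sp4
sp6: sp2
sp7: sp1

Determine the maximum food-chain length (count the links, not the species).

4 links

One longest chain: sp7 → sp1 → sp8 → sp6 → sp2.
It has 5 species and 4 links.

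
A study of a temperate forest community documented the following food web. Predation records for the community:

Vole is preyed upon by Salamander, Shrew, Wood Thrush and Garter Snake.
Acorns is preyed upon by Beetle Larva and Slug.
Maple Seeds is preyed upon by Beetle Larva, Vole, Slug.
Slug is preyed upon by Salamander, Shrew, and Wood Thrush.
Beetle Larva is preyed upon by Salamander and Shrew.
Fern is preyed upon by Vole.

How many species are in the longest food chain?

One longest chain: Fern → Vole → Garter Snake.
It has 3 species and 2 links.

3 species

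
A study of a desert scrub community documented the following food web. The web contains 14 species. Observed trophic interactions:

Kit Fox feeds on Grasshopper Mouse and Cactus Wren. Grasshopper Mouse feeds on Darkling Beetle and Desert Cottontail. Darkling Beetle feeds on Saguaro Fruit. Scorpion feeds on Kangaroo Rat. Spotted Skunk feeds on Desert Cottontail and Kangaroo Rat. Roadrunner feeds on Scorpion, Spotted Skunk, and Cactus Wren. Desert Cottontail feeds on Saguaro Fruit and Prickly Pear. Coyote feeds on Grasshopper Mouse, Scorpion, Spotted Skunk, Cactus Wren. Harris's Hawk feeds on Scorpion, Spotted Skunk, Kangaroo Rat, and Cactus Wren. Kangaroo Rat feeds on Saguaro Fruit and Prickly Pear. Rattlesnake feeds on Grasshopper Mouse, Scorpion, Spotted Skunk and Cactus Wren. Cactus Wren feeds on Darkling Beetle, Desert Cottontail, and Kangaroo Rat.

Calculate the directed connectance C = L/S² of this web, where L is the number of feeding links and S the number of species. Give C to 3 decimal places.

The web has S = 14 species and L = 30 feeding links.
C = L / S² = 30 / 196 = 0.1531 ≈ 0.153.

C = 0.153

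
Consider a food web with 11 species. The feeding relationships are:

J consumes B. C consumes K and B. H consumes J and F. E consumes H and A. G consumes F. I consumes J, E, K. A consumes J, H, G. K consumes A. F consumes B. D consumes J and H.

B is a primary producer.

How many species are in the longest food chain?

One longest chain: B → F → G → A → K → C.
It has 6 species and 5 links.

6 species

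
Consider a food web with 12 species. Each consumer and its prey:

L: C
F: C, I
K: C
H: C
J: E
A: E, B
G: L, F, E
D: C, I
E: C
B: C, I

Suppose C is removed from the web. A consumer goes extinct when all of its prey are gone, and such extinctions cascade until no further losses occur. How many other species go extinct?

5

Remove C.
Round 1: K (all prey gone), L (all prey gone), H (all prey gone), E (all prey gone) → extinct.
Round 2: J (all prey gone) → extinct.
No further losses. Total secondary extinctions: 5.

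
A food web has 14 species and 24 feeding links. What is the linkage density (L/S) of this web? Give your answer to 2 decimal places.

L/S = 1.71

There are L = 24 links among S = 14 species.
L/S = 24/14 = 1.7143 ≈ 1.71.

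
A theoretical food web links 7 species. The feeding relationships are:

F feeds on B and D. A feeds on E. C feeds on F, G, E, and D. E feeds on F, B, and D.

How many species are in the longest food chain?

4 species

One longest chain: D → F → E → C.
It has 4 species and 3 links.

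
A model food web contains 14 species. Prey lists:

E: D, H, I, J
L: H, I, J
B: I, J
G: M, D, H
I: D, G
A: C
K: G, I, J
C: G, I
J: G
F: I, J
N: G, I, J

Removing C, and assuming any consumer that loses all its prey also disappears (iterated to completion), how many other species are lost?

Remove C.
Round 1: A (all prey gone) → extinct.
No further losses. Total secondary extinctions: 1.

1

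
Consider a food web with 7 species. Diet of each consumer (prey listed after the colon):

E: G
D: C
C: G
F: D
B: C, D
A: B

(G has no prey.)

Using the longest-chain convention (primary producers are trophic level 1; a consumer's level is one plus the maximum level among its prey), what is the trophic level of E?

Trophic level 2

G is a producer → level 1.
E eats G → level 2.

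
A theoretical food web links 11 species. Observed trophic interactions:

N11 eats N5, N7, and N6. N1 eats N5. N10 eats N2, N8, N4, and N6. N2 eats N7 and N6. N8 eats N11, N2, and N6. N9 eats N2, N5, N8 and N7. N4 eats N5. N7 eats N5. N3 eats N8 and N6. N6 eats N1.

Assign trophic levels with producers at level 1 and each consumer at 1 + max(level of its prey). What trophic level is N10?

N5 is a producer → level 1.
N1 eats N5 → level 2.
N6 eats N1 → level 3.
N2 eats N6 (level 3); other prey at levels: N7 2 → level 4.
N8 eats N2 (level 4); other prey at levels: N6 3, N11 4 → level 5.
N10 eats N8 (level 5); other prey at levels: N4 2, N6 3, N2 4 → level 6.

Trophic level 6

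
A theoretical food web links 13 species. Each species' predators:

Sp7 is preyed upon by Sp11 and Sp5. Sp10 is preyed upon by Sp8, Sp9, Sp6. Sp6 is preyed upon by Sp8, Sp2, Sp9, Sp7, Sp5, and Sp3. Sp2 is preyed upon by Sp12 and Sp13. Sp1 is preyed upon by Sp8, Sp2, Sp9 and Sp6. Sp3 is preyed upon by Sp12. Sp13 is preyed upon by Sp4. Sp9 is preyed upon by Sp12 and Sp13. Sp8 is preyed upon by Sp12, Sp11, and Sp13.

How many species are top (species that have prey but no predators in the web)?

Top species (has prey, but nothing eats it): Sp12, Sp5, Sp11, Sp4.
Count: 4.

4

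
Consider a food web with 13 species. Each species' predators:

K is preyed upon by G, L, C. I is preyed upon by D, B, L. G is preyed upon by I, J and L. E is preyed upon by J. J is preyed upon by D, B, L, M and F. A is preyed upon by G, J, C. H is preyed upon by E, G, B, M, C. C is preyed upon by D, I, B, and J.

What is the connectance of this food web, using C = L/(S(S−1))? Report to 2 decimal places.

The web has S = 13 species and L = 27 feeding links.
C = L / (S(S−1)) = 27 / 156 = 0.1731 ≈ 0.17.

C = 0.17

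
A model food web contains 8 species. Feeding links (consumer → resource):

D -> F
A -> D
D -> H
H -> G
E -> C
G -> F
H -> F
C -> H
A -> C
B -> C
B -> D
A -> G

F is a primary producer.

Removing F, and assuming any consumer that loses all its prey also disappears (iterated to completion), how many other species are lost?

Remove F.
Round 1: G (all prey gone) → extinct.
Round 2: H (all prey gone) → extinct.
Round 3: D (all prey gone), C (all prey gone) → extinct.
Round 4: E (all prey gone), A (all prey gone), B (all prey gone) → extinct.
No further losses. Total secondary extinctions: 7.

7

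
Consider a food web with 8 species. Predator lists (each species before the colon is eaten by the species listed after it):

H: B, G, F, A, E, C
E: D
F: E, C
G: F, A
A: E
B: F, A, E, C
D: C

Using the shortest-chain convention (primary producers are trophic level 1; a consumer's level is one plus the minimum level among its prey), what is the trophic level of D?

Trophic level 3

H is a producer → level 1.
E eats H → level 2.
D eats E → level 3.
No prey of D is below level 2, so 3 is the minimum.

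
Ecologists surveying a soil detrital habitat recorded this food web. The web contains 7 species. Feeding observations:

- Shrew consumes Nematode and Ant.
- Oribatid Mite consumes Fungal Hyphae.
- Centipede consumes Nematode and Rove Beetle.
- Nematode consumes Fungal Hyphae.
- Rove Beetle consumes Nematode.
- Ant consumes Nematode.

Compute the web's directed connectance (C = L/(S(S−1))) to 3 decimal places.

The web has S = 7 species and L = 8 feeding links.
C = L / (S(S−1)) = 8 / 42 = 0.1905 ≈ 0.190.

C = 0.190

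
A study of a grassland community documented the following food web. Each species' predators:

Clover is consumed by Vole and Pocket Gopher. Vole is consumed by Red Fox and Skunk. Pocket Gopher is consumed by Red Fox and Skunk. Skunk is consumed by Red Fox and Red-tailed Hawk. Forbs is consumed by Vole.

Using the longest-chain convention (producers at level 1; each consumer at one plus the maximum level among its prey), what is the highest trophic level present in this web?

4

Producers (level 1): Clover, Forbs.
Clover → Vole → Skunk → Red-tailed Hawk gives Red-tailed Hawk level 4.
No species has a prey at level 4, so no species reaches level 5.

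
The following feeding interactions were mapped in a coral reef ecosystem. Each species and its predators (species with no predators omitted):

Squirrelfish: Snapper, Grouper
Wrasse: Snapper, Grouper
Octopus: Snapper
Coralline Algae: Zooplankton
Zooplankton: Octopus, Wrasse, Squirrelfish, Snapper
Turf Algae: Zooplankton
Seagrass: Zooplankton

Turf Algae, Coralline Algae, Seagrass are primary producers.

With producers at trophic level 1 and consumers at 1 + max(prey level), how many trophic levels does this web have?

4

Producers (level 1): Turf Algae, Coralline Algae, Seagrass.
Turf Algae → Zooplankton → Octopus → Snapper gives Snapper level 4.
No species has a prey at level 4, so no species reaches level 5.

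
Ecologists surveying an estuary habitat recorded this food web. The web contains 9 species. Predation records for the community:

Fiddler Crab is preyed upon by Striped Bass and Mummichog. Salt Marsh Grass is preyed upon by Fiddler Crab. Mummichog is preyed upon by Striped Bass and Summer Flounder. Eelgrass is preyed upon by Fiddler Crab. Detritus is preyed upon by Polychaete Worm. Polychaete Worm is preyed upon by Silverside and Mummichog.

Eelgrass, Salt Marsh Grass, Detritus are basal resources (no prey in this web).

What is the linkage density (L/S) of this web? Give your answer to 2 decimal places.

There are L = 9 links among S = 9 species.
L/S = 9/9 = 1.0000 ≈ 1.00.

L/S = 1.00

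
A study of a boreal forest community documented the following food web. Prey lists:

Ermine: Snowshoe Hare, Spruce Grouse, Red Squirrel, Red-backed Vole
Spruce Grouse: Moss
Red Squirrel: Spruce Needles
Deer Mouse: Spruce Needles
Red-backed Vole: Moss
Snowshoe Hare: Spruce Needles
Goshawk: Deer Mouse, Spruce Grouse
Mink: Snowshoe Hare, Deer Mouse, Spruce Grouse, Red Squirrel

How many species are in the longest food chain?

One longest chain: Spruce Needles → Snowshoe Hare → Mink.
It has 3 species and 2 links.

3 species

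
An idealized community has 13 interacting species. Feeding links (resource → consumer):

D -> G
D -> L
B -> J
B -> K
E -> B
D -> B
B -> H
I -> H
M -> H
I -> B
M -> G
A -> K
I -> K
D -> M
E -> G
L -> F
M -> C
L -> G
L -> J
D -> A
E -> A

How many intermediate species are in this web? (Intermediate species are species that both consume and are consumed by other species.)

Intermediate species (has both prey and predators): A, B, L, M.
Count: 4.

4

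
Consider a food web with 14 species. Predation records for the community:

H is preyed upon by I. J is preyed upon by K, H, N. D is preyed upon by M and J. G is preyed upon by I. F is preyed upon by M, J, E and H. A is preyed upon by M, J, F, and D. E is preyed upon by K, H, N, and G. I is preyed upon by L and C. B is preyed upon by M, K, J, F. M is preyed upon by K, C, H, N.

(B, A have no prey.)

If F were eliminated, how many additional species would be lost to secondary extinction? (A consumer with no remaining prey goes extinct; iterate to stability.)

Remove F.
Round 1: E (all prey gone) → extinct.
Round 2: G (all prey gone) → extinct.
No further losses. Total secondary extinctions: 2.

2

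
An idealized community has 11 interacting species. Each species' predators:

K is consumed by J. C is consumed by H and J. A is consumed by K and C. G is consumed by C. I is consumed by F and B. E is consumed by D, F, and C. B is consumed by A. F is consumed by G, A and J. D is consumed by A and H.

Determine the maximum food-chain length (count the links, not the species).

One longest chain: I → F → G → C → H.
It has 5 species and 4 links.

4 links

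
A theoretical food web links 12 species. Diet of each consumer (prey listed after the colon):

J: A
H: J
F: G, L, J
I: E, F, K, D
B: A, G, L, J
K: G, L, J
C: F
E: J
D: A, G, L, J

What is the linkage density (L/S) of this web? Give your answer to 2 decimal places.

L/S = 1.83

There are L = 22 links among S = 12 species.
L/S = 22/12 = 1.8333 ≈ 1.83.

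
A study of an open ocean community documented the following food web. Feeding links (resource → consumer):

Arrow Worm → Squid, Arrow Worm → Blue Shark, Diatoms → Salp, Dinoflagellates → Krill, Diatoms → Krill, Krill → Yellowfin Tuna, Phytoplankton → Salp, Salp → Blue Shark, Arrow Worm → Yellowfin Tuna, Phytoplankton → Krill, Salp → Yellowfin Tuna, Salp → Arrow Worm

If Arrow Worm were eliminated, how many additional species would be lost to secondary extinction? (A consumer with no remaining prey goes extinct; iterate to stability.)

Remove Arrow Worm.
Round 1: Squid (all prey gone) → extinct.
No further losses. Total secondary extinctions: 1.

1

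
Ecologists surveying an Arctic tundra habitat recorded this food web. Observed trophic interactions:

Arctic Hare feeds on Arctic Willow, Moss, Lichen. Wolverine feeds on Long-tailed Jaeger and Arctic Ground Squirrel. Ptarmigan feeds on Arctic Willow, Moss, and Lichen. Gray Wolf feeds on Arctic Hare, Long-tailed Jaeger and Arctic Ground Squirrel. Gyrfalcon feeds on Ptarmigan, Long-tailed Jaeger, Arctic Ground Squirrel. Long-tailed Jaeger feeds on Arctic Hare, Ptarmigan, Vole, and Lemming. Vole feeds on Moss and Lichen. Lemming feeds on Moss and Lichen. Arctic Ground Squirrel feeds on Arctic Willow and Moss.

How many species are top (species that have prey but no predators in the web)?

Top species (has prey, but nothing eats it): Wolverine, Gyrfalcon, Gray Wolf.
Count: 3.

3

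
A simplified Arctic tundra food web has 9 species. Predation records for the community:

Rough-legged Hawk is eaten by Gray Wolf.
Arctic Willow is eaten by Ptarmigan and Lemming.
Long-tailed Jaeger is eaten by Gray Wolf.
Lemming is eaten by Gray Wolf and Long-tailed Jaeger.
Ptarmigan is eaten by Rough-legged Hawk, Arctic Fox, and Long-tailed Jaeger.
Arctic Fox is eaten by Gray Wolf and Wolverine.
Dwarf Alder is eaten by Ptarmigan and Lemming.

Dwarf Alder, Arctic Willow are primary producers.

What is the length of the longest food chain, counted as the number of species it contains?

4 species

One longest chain: Dwarf Alder → Ptarmigan → Arctic Fox → Wolverine.
It has 4 species and 3 links.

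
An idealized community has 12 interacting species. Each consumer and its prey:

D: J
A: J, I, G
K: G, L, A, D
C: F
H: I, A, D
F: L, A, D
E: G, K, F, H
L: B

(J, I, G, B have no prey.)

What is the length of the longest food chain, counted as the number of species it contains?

4 species

One longest chain: B → L → F → C.
It has 4 species and 3 links.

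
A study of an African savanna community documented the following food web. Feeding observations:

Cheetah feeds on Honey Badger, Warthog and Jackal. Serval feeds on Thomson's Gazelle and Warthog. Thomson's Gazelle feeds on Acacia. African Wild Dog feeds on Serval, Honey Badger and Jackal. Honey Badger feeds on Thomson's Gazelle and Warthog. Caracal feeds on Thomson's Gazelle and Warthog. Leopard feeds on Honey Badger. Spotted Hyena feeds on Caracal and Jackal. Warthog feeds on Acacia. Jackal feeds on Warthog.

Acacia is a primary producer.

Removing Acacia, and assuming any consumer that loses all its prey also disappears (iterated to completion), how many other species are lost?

Remove Acacia.
Round 1: Warthog (all prey gone), Thomson's Gazelle (all prey gone) → extinct.
Round 2: Caracal (all prey gone), Serval (all prey gone), Honey Badger (all prey gone), Jackal (all prey gone) → extinct.
Round 3: Spotted Hyena (all prey gone), African Wild Dog (all prey gone), Cheetah (all prey gone), Leopard (all prey gone) → extinct.
No further losses. Total secondary extinctions: 10.

10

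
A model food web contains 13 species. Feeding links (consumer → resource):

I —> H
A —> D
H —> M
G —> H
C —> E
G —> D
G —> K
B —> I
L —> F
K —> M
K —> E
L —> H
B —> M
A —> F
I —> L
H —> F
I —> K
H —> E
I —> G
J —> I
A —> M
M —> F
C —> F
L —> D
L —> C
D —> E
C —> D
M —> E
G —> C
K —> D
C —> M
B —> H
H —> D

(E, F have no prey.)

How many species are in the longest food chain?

6 species

One longest chain: E → M → K → G → I → B.
It has 6 species and 5 links.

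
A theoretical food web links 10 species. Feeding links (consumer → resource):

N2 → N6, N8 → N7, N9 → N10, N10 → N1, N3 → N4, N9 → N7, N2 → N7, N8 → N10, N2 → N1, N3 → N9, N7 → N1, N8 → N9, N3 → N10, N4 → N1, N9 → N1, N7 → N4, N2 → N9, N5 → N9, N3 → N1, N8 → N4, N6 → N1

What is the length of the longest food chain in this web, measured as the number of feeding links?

4 links

One longest chain: N1 → N4 → N7 → N9 → N2.
It has 5 species and 4 links.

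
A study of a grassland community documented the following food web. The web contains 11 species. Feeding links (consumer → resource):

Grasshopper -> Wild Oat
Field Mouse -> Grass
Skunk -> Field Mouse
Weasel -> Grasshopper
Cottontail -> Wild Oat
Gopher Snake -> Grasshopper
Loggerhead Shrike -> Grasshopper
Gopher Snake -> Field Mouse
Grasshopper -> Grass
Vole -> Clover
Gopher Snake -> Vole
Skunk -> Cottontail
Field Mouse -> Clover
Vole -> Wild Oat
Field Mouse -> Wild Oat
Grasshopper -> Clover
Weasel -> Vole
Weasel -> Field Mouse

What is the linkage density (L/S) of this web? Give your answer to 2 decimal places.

There are L = 18 links among S = 11 species.
L/S = 18/11 = 1.6364 ≈ 1.64.

L/S = 1.64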